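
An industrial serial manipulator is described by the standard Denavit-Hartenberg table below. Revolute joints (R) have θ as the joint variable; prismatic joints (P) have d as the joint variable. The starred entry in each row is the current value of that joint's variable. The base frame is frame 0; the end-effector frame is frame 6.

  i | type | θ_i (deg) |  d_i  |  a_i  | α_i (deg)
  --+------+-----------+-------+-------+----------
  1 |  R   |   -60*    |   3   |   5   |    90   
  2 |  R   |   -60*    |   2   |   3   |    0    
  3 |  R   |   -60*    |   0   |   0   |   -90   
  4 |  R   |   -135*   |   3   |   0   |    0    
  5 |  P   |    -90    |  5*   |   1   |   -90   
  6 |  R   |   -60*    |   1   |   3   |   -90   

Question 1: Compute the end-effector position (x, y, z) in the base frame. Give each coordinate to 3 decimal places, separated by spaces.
7.644 -15.119 -2.754

after link 1: o_1 = (2.5000, -4.3301, 3.0000)
after link 2: o_2 = (1.5179, -6.6292, 0.4019)
after link 3: o_3 = (1.5179, -6.6292, 0.4019)
after link 4: o_4 = (2.8170, -8.8792, -1.0981)
after link 5: o_5 = (5.7712, -12.5818, -2.9857)
after link 6: o_6 = (7.6443, -15.1190, -2.7538)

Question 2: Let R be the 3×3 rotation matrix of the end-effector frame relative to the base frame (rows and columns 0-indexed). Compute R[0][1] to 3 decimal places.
End-effector y-axis (col 1 of R) = (0.4356,0.6597,-0.6124)
R[0][1] = 0.4356

0.436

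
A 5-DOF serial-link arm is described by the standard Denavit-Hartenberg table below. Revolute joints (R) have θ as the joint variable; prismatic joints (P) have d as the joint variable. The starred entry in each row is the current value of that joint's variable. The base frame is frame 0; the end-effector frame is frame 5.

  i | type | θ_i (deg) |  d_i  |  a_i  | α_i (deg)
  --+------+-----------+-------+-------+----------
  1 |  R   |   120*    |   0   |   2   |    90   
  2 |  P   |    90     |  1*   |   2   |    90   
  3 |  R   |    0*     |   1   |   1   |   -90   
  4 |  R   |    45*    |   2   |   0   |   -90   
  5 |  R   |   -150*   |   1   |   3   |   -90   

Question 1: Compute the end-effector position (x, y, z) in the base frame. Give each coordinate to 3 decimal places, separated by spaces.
after link 1: o_1 = (-1.0000, 1.7321, 0.0000)
after link 2: o_2 = (-0.1340, 2.2321, 2.0000)
after link 3: o_3 = (-0.6340, 3.0981, 3.0000)
after link 4: o_4 = (1.0981, 4.0981, 3.0000)
after link 5: o_5 = (1.8321, 5.8267, 0.4558)

1.832 5.827 0.456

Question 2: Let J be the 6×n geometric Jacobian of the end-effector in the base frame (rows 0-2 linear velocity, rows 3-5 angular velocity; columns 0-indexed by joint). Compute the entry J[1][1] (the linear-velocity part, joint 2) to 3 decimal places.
prismatic axis z_1 = (0.8660,0.5000,0.0000)
J_v[:, 1] = z_1; J_ω[:, 1] = (0,0,0)
entry J[1][1] = 0.5000

0.500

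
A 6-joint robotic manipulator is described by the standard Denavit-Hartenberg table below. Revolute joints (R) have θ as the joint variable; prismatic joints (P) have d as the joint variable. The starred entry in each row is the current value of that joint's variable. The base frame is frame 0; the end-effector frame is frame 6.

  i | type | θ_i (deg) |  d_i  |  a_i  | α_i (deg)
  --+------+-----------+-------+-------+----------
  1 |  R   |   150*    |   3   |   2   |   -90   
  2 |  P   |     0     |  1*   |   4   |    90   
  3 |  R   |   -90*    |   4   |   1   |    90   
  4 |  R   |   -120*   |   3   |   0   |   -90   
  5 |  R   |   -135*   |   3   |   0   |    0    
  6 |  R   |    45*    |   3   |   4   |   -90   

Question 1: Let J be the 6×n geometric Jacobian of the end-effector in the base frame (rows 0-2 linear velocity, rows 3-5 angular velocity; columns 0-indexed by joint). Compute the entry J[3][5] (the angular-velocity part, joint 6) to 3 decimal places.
axis z_5 = (0.4330,0.7500,-0.5000); lever o_n−o_5 = (4.7631,0.2500,-1.5000)
cross product → J_v[:, 5] = (-1.0000,-1.7321,-3.4641)
J_ω[:, 5] = z_5
entry J[3][5] = 0.4330

0.433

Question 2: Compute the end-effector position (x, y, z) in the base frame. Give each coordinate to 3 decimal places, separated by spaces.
3.464 4.000 4.000

after link 1: o_1 = (-1.7321, 1.0000, 3.0000)
after link 2: o_2 = (-5.6962, 2.1340, 3.0000)
after link 3: o_3 = (-5.1962, 3.0000, 7.0000)
after link 4: o_4 = (-2.5981, 1.5000, 7.0000)
after link 5: o_5 = (-1.2990, 3.7500, 5.5000)
after link 6: o_6 = (3.4641, 4.0000, 4.0000)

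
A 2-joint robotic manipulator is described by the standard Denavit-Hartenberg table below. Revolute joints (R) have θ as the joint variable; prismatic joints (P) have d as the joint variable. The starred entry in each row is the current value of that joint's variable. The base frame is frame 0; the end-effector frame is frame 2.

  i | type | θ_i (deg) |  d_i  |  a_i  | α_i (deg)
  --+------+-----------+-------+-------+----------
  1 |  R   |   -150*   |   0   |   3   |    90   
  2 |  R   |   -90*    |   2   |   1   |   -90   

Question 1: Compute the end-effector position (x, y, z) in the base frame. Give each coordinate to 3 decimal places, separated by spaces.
-3.598 0.232 -1.000

after link 1: o_1 = (-2.5981, -1.5000, 0.0000)
after link 2: o_2 = (-3.5981, 0.2321, -1.0000)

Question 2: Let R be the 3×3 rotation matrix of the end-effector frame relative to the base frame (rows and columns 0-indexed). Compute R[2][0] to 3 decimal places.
-1.000

End-effector x-axis (col 0 of R) = (-0.0000,0.0000,-1.0000)
R[2][0] = -1.0000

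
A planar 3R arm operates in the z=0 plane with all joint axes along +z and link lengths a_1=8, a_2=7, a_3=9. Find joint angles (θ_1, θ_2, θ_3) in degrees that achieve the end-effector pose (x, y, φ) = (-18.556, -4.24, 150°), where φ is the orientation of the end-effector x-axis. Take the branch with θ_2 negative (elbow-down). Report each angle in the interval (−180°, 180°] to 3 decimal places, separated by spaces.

wrist centre = target − a_3·(cos φ, sin φ) = (-10.7618, -8.7400)
cos θ_2 = (192.2033−8²−7²)/(2·8·7) = 0.7072; θ_2 = -44.9947° (elbow-down)
β = atan2(-8.7400,-10.7618) = -140.9188°; ψ = atan2(-4.9493,12.9502) = -20.9158°
θ_1 = β − ψ = -120.0030°
θ_3 = φ − θ_1 − θ_2 = -45.0023° (wrapped to (-180°,180°])

-120.003 -44.995 -45.002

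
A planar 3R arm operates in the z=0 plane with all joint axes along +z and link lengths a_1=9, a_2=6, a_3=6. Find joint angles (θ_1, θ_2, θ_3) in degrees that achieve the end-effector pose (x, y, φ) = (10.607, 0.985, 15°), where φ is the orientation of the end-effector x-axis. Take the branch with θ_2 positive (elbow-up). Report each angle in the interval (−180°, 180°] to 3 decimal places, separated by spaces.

-44.995 149.997 -90.001

wrist centre = target − a_3·(cos φ, sin φ) = (4.8114, -0.5679)
cos θ_2 = (23.4725−9²−6²)/(2·9·6) = -0.8660; θ_2 = 149.9965° (elbow-up)
β = atan2(-0.5679,4.8114) = -6.7317°; ψ = atan2(3.0003,3.8040) = 38.2636°
θ_1 = β − ψ = -44.9953°
θ_3 = φ − θ_1 − θ_2 = -90.0013° (wrapped to (-180°,180°])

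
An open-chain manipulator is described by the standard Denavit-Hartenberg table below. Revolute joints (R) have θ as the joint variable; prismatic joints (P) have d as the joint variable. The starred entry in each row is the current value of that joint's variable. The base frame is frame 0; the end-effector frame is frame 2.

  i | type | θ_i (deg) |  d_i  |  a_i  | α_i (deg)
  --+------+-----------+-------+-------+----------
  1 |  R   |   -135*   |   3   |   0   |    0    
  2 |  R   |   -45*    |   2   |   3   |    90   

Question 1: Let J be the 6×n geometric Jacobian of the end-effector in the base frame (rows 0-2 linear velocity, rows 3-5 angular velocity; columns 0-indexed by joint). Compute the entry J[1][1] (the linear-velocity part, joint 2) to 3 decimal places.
-3.000

axis z_1 = (0.0000,0.0000,1.0000); lever o_n−o_1 = (-3.0000,-0.0000,2.0000)
cross product → J_v[:, 1] = (0.0000,-3.0000,0.0000)
J_ω[:, 1] = z_1
entry J[1][1] = -3.0000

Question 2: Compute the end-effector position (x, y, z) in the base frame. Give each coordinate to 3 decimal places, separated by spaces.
-3.000 -0.000 5.000

after link 1: o_1 = (0.0000, 0.0000, 3.0000)
after link 2: o_2 = (-3.0000, -0.0000, 5.0000)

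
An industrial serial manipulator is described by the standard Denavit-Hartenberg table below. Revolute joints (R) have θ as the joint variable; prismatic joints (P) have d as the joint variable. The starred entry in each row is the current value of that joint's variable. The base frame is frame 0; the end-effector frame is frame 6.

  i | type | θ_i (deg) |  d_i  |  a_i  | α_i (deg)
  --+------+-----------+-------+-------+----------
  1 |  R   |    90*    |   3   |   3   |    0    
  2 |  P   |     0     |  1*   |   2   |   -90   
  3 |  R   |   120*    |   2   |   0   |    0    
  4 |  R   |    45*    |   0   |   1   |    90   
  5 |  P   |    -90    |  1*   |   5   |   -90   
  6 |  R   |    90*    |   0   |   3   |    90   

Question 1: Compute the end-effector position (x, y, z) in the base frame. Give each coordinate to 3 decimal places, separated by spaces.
after link 1: o_1 = (0.0000, 3.0000, 3.0000)
after link 2: o_2 = (0.0000, 5.0000, 4.0000)
after link 3: o_3 = (-2.0000, 5.0000, 4.0000)
after link 4: o_4 = (-2.0000, 4.0341, 3.7412)
after link 5: o_5 = (3.0000, 4.2929, 2.7753)
after link 6: o_6 = (3.0000, 3.5164, 5.6730)

3.000 3.516 5.673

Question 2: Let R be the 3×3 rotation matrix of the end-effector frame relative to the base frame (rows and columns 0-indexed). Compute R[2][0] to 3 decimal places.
0.966

End-effector x-axis (col 0 of R) = (0.0000,-0.2588,0.9659)
R[2][0] = 0.9659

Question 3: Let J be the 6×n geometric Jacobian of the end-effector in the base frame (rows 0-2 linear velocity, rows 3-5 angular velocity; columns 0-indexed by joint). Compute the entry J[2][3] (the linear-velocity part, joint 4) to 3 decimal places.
axis z_3 = (-1.0000,0.0000,0.0000); lever o_n−o_3 = (5.0000,-1.4836,1.6730)
cross product → J_v[:, 3] = (0.0000,1.6730,1.4836)
J_ω[:, 3] = z_3
entry J[2][3] = 1.4836

1.484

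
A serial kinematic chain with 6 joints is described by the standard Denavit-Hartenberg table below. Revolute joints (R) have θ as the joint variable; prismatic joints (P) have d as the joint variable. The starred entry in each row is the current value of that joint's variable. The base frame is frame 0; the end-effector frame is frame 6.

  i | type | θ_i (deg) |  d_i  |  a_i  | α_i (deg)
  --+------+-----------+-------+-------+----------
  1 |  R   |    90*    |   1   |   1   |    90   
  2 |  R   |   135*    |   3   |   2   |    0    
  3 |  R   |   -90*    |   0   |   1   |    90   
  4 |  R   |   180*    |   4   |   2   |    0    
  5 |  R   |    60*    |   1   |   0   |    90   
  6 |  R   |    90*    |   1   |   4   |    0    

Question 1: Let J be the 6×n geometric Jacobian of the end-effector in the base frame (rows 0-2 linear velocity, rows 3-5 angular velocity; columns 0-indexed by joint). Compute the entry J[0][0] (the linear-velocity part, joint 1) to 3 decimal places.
axis z_0 = ẑ; lever o_n−o_0 = (3.5000,4.6303,-5.2692)
cross product → J_v[:, 0] = (-4.6303,3.5000,0.0000)
J_ω[:, 0] = z_0
entry J[0][0] = -4.6303

-4.630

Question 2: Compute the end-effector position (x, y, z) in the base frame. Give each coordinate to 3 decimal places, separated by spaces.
after link 1: o_1 = (0.0000, 1.0000, 1.0000)
after link 2: o_2 = (3.0000, -0.4142, 2.4142)
after link 3: o_3 = (3.0000, 0.2929, 3.1213)
after link 4: o_4 = (3.0000, 1.7071, -1.1213)
after link 5: o_5 = (3.0000, 2.4142, -1.8284)
after link 6: o_6 = (3.5000, 4.6303, -5.2692)

3.500 4.630 -5.269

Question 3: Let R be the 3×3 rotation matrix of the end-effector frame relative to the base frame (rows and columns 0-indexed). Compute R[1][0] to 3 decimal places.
End-effector x-axis (col 0 of R) = (0.0000,0.7071,-0.7071)
R[1][0] = 0.7071

0.707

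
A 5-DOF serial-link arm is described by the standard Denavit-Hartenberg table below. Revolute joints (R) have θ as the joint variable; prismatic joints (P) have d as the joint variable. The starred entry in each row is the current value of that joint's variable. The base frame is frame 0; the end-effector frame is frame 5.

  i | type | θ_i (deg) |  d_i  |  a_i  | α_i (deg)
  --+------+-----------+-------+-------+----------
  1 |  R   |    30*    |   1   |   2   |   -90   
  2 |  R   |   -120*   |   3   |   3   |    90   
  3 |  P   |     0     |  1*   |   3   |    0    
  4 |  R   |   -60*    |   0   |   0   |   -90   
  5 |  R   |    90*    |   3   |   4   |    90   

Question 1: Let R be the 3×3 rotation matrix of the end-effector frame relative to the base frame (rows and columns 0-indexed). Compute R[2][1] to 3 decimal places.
End-effector y-axis (col 1 of R) = (-0.6250,0.2165,0.7500)
R[2][1] = 0.7500

0.750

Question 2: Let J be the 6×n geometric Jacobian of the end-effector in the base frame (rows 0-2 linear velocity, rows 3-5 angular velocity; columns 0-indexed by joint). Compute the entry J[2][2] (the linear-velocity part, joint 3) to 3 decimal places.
-0.500

prismatic axis z_2 = (-0.7500,-0.4330,-0.5000)
J_v[:, 2] = z_2; J_ω[:, 2] = (0,0,0)
entry J[2][2] = -0.5000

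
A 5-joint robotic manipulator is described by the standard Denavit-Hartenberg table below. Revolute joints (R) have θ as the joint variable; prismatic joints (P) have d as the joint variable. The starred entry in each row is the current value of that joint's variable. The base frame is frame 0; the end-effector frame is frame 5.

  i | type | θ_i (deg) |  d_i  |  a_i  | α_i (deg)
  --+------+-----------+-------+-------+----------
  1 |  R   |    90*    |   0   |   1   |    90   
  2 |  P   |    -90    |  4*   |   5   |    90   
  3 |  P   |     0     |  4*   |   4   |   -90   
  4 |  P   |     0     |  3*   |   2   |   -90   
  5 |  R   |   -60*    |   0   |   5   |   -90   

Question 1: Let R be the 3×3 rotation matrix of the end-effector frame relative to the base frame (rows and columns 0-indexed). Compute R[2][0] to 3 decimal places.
End-effector x-axis (col 0 of R) = (0.8660,-0.0000,-0.5000)
R[2][0] = -0.5000

-0.500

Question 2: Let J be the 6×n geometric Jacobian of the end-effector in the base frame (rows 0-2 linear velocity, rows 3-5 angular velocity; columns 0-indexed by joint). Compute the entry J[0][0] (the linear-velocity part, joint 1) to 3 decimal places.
axis z_0 = ẑ; lever o_n−o_0 = (11.3301,-3.0000,-13.5000)
cross product → J_v[:, 0] = (3.0000,11.3301,-0.0000)
J_ω[:, 0] = z_0
entry J[0][0] = 3.0000

3.000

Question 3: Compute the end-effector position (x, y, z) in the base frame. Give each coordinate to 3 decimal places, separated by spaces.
after link 1: o_1 = (0.0000, 1.0000, 0.0000)
after link 2: o_2 = (4.0000, 1.0000, -5.0000)
after link 3: o_3 = (4.0000, -3.0000, -9.0000)
after link 4: o_4 = (7.0000, -3.0000, -11.0000)
after link 5: o_5 = (11.3301, -3.0000, -13.5000)

11.330 -3.000 -13.500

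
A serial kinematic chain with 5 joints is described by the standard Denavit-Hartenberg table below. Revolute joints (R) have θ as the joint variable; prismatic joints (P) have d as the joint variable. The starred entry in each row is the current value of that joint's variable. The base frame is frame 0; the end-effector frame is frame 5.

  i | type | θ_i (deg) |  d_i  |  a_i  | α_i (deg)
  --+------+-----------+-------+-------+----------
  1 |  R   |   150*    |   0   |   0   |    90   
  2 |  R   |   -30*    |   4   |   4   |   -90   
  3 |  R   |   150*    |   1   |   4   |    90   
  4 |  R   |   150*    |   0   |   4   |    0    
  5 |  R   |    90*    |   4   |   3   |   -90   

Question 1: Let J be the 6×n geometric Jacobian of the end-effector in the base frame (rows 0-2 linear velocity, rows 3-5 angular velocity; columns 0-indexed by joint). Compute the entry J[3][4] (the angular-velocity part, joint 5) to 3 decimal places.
axis z_4 = (-0.8080,-0.5335,-0.2500); lever o_n−o_4 = (-2.7063,-1.5715,-3.8995)
cross product → J_v[:, 4] = (1.6875,-2.4743,-0.1740)
J_ω[:, 4] = z_4
entry J[3][4] = -0.8080

-0.808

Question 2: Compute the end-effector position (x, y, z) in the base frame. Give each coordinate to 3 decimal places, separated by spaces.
after link 1: o_1 = (0.0000, 0.0000, 0.0000)
after link 2: o_2 = (-1.0000, 5.1962, -2.0000)
after link 3: o_3 = (0.1651, 2.2141, 0.5981)
after link 4: o_4 = (-2.0849, 5.5131, 0.8301)
after link 5: o_5 = (-4.7913, 3.9417, -3.0694)

-4.791 3.942 -3.069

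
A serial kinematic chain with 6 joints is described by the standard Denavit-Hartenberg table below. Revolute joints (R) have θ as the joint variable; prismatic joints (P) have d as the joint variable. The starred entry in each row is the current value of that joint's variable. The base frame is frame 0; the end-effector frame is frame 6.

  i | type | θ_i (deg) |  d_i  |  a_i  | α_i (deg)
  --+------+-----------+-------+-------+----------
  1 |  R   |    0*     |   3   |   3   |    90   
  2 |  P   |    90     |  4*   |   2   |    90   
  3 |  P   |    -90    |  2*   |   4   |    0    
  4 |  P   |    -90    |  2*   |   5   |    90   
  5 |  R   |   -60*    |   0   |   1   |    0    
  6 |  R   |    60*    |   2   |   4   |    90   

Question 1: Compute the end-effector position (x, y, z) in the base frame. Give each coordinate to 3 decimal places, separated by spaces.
after link 1: o_1 = (3.0000, 0.0000, 3.0000)
after link 2: o_2 = (3.0000, -4.0000, 5.0000)
after link 3: o_3 = (5.0000, -0.0000, 5.0000)
after link 4: o_4 = (7.0000, 0.0000, -0.0000)
after link 5: o_5 = (6.1340, 0.0000, -0.5000)
after link 6: o_6 = (6.1340, -2.0000, -4.5000)

6.134 -2.000 -4.500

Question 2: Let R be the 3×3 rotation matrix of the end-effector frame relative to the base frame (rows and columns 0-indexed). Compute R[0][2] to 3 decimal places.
-1.000

End-effector z-axis (col 2 of R) = (-1.0000,-0.0000,-0.0000)
R[0][2] = -1.0000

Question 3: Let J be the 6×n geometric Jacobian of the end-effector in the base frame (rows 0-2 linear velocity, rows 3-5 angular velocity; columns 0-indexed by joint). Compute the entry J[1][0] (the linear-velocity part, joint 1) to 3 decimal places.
6.134

axis z_0 = ẑ; lever o_n−o_0 = (6.1340,-2.0000,-4.5000)
cross product → J_v[:, 0] = (2.0000,6.1340,-0.0000)
J_ω[:, 0] = z_0
entry J[1][0] = 6.1340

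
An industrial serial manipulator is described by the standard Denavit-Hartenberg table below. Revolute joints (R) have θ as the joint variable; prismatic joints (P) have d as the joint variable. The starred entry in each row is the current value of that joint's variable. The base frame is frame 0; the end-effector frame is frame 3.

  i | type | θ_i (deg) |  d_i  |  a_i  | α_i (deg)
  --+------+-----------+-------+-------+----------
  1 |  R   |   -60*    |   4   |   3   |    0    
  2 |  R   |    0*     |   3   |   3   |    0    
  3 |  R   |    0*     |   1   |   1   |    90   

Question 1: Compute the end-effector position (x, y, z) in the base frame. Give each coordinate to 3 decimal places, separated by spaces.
after link 1: o_1 = (1.5000, -2.5981, 4.0000)
after link 2: o_2 = (3.0000, -5.1962, 7.0000)
after link 3: o_3 = (3.5000, -6.0622, 8.0000)

3.500 -6.062 8.000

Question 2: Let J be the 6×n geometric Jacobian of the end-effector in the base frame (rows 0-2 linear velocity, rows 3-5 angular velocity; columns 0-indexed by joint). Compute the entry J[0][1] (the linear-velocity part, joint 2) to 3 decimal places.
3.464

axis z_1 = (0.0000,0.0000,1.0000); lever o_n−o_1 = (2.0000,-3.4641,4.0000)
cross product → J_v[:, 1] = (3.4641,2.0000,-0.0000)
J_ω[:, 1] = z_1
entry J[0][1] = 3.4641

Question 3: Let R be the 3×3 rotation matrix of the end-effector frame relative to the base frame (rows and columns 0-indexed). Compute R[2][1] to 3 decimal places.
End-effector y-axis (col 1 of R) = (0.0000,0.0000,1.0000)
R[2][1] = 1.0000

1.000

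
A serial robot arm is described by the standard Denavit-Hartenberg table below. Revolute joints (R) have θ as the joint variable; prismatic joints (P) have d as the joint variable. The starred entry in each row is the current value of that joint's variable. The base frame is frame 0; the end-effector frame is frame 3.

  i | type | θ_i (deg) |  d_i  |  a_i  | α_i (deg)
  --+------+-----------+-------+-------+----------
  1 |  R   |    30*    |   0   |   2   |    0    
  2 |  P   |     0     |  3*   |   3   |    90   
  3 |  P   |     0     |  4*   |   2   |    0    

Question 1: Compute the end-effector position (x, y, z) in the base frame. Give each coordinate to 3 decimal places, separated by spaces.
8.062 0.036 3.000

after link 1: o_1 = (1.7321, 1.0000, 0.0000)
after link 2: o_2 = (4.3301, 2.5000, 3.0000)
after link 3: o_3 = (8.0622, 0.0359, 3.0000)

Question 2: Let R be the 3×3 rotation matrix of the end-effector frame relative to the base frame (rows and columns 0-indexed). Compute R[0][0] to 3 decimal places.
0.866

End-effector x-axis (col 0 of R) = (0.8660,0.5000,0.0000)
R[0][0] = 0.8660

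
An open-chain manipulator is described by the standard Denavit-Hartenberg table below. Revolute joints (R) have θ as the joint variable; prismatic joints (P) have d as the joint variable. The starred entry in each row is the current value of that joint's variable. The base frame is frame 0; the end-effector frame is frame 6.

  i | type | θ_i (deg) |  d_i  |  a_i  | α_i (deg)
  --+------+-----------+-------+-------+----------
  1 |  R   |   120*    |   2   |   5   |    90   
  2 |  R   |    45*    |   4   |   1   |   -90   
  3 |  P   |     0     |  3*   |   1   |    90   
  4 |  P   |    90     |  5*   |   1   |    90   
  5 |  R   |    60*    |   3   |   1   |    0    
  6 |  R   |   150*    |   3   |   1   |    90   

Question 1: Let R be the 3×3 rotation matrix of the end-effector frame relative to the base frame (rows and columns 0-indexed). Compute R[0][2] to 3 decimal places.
End-effector z-axis (col 2 of R) = (0.5732,0.7392,-0.3536)
R[0][2] = 0.5732

0.573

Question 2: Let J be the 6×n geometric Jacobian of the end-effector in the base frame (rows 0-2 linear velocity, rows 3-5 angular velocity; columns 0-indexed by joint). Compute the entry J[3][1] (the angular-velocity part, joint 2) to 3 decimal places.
0.866

axis z_1 = (0.8660,0.5000,0.0000); lever o_n−o_1 = (6.5676,7.3566,8.2265)
cross product → J_v[:, 1] = (4.1132,-7.1243,3.0872)
J_ω[:, 1] = z_1
entry J[3][1] = 0.8660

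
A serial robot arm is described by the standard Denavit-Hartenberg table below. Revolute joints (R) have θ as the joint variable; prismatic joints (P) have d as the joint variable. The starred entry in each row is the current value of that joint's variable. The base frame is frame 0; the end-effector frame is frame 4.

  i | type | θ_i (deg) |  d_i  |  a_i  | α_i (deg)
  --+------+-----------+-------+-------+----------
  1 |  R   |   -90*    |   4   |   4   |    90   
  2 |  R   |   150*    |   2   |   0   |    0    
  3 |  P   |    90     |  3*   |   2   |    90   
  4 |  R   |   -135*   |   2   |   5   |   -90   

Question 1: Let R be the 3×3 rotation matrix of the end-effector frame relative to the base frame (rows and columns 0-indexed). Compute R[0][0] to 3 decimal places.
0.707

End-effector x-axis (col 0 of R) = (0.7071,-0.3536,0.6124)
R[0][0] = 0.7071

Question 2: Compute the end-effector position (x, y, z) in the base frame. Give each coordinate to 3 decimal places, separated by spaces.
-1.464 -3.036 6.330

after link 1: o_1 = (0.0000, -4.0000, 4.0000)
after link 2: o_2 = (-2.0000, -4.0000, 4.0000)
after link 3: o_3 = (-5.0000, -3.0000, 2.2679)
after link 4: o_4 = (-1.4645, -3.0357, 6.3298)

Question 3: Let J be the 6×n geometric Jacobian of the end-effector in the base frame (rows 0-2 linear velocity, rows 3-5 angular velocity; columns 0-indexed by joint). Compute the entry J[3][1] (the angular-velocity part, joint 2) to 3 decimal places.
axis z_1 = (-1.0000,-0.0000,0.0000); lever o_n−o_1 = (-1.4645,0.9643,2.3298)
cross product → J_v[:, 1] = (-0.0000,2.3298,-0.9643)
J_ω[:, 1] = z_1
entry J[3][1] = -1.0000

-1.000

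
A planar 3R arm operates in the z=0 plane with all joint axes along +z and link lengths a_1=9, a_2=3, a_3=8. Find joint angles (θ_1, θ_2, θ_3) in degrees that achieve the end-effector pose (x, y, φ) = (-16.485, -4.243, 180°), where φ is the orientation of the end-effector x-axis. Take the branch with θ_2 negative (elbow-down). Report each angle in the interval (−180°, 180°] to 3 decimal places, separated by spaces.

wrist centre = target − a_3·(cos φ, sin φ) = (-8.4850, -4.2430)
cos θ_2 = (89.9983−9²−3²)/(2·9·3) = -0.0000; θ_2 = -90.0018° (elbow-down)
β = atan2(-4.2430,-8.4850) = -153.4322°; ψ = atan2(-3.0000,8.9999) = -18.4351°
θ_1 = β − ψ = -134.9971°
θ_3 = φ − θ_1 − θ_2 = 44.9989° (wrapped to (-180°,180°])

-134.997 -90.002 44.999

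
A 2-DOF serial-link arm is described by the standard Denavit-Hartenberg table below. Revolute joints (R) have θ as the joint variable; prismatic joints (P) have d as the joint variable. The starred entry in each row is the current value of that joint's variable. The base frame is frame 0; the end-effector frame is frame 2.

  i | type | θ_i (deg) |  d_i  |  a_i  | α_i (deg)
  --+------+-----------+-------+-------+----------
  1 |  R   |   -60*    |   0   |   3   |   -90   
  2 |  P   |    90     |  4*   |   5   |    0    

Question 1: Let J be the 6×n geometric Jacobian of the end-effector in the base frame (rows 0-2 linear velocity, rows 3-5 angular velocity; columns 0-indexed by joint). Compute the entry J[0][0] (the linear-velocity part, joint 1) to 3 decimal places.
axis z_0 = ẑ; lever o_n−o_0 = (4.9641,-0.5981,-5.0000)
cross product → J_v[:, 0] = (0.5981,4.9641,-0.0000)
J_ω[:, 0] = z_0
entry J[0][0] = 0.5981

0.598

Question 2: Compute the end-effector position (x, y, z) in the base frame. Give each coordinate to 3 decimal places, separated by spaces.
after link 1: o_1 = (1.5000, -2.5981, 0.0000)
after link 2: o_2 = (4.9641, -0.5981, -5.0000)

4.964 -0.598 -5.000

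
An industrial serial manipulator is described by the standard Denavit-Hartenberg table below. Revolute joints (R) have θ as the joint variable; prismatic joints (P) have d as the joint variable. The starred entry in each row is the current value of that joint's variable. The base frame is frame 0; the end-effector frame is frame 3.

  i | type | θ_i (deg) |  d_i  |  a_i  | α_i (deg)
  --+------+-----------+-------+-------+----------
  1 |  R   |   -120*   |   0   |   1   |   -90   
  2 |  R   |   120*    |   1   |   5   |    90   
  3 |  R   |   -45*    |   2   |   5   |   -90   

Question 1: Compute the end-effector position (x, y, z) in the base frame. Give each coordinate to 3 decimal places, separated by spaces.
after link 1: o_1 = (-0.5000, -0.8660, 0.0000)
after link 2: o_2 = (1.6160, 0.7990, -4.3301)
after link 3: o_3 = (-1.4280, 2.5977, -8.3920)

-1.428 2.598 -8.392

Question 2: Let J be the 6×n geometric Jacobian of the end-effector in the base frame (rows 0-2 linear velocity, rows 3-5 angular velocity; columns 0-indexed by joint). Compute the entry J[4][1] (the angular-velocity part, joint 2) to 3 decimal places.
axis z_1 = (0.8660,-0.5000,0.0000); lever o_n−o_1 = (-0.9280,3.4638,-8.3920)
cross product → J_v[:, 1] = (4.1960,7.2677,2.5357)
J_ω[:, 1] = z_1
entry J[4][1] = -0.5000

-0.500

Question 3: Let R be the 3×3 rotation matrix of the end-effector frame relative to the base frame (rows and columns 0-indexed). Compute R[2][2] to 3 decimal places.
-0.612

End-effector z-axis (col 2 of R) = (0.7891,-0.0474,-0.6124)
R[2][2] = -0.6124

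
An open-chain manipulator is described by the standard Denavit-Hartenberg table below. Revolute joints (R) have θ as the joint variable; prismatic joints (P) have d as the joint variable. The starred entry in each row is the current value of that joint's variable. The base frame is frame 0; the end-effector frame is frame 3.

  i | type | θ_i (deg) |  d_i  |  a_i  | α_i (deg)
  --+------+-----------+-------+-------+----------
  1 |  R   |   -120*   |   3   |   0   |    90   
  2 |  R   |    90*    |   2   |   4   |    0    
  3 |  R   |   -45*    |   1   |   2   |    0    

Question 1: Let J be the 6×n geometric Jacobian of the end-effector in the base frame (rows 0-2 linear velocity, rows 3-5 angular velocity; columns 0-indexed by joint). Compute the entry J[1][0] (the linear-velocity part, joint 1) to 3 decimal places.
axis z_0 = ẑ; lever o_n−o_0 = (-3.3052,0.2753,8.4142)
cross product → J_v[:, 0] = (-0.2753,-3.3052,0.0000)
J_ω[:, 0] = z_0
entry J[1][0] = -3.3052

-3.305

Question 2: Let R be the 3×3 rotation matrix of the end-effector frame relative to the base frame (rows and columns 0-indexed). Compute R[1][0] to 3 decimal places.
End-effector x-axis (col 0 of R) = (-0.3536,-0.6124,0.7071)
R[1][0] = -0.6124

-0.612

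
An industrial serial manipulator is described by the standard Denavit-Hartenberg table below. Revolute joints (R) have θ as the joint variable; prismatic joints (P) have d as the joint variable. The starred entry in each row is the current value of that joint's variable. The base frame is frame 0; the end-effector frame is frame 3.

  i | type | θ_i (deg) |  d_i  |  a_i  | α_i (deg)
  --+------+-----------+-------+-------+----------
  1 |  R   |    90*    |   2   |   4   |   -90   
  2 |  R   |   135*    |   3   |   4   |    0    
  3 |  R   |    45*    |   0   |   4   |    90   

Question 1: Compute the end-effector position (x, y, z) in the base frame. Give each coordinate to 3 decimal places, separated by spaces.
-3.000 -2.828 -0.828

after link 1: o_1 = (0.0000, 4.0000, 2.0000)
after link 2: o_2 = (-3.0000, 1.1716, -0.8284)
after link 3: o_3 = (-3.0000, -2.8284, -0.8284)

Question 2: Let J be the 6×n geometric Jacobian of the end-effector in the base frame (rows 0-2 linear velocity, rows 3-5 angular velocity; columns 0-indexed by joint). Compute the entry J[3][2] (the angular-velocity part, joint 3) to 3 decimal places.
axis z_2 = (-1.0000,0.0000,0.0000); lever o_n−o_2 = (-0.0000,-4.0000,-0.0000)
cross product → J_v[:, 2] = (0.0000,-0.0000,4.0000)
J_ω[:, 2] = z_2
entry J[3][2] = -1.0000

-1.000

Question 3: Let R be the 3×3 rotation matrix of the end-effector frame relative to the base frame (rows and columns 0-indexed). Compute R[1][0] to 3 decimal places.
End-effector x-axis (col 0 of R) = (-0.0000,-1.0000,-0.0000)
R[1][0] = -1.0000

-1.000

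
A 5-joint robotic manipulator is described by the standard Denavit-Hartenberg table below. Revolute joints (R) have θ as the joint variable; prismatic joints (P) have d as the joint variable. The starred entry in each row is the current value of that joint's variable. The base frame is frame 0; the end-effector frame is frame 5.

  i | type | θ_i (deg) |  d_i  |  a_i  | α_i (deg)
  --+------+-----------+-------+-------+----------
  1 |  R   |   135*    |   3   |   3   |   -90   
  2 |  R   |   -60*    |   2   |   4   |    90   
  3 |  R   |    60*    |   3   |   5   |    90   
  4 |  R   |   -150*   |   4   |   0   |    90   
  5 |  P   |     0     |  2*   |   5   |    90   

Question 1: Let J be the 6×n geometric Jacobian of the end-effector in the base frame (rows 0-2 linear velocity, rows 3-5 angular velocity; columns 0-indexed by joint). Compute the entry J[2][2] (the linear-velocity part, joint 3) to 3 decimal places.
axis z_2 = (0.6124,-0.6124,0.5000); lever o_n−o_2 = (1.8168,1.4159,3.9731)
cross product → J_v[:, 2] = (-3.1410,-1.5246,1.9796)
J_ω[:, 2] = z_2
entry J[2][2] = 1.9796

1.980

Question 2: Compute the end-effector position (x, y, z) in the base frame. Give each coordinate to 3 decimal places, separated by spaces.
after link 1: o_1 = (-2.1213, 2.1213, 3.0000)
after link 2: o_2 = (-4.9497, 2.1213, 6.4641)
after link 3: o_3 = (-7.0584, -1.8938, 10.1292)
after link 4: o_4 = (-6.8689, 0.7452, 13.1292)
after link 5: o_5 = (-3.1329, 3.5372, 10.4372)

-3.133 3.537 10.437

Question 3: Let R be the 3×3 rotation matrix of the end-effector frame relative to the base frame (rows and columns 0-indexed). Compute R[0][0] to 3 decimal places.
End-effector x-axis (col 0 of R) = (0.3772,0.6834,-0.6250)
R[0][0] = 0.3772

0.377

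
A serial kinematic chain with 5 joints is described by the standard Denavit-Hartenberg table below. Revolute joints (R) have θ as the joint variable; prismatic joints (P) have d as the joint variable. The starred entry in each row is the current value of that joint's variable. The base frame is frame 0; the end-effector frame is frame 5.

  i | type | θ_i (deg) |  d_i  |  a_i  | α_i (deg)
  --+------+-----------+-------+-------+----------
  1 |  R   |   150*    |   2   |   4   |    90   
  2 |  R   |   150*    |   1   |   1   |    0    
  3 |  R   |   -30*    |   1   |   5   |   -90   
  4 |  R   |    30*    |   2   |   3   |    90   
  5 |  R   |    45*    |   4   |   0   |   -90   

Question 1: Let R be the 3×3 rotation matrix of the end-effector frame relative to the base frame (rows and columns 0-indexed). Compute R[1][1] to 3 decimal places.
-0.625

End-effector y-axis (col 1 of R) = (-0.6495,-0.6250,-0.4330)
R[1][1] = -0.6250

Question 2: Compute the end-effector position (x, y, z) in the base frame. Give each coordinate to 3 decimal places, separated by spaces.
after link 1: o_1 = (-3.4641, 2.0000, 2.0000)
after link 2: o_2 = (-2.2141, 2.4330, 2.5000)
after link 3: o_3 = (0.4510, 2.0490, 6.8301)
after link 4: o_4 = (2.3260, -0.7655, 8.0801)
after link 5: o_5 = (4.9240, 1.7345, 9.8122)

4.924 1.734 9.812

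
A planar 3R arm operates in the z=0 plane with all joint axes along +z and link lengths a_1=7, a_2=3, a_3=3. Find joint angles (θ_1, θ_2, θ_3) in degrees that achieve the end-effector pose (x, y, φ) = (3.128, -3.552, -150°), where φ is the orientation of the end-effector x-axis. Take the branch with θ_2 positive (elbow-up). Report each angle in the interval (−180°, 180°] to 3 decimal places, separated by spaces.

wrist centre = target − a_3·(cos φ, sin φ) = (5.7261, -2.0520)
cos θ_2 = (36.9987−7²−3²)/(2·7·3) = -0.5000; θ_2 = 120.0021° (elbow-up)
β = atan2(-2.0520,5.7261) = -19.7157°; ψ = atan2(2.5980,5.4999) = 25.2849°
θ_1 = β − ψ = -45.0006°
θ_3 = φ − θ_1 − θ_2 = 134.9985° (wrapped to (-180°,180°])

-45.001 120.002 134.998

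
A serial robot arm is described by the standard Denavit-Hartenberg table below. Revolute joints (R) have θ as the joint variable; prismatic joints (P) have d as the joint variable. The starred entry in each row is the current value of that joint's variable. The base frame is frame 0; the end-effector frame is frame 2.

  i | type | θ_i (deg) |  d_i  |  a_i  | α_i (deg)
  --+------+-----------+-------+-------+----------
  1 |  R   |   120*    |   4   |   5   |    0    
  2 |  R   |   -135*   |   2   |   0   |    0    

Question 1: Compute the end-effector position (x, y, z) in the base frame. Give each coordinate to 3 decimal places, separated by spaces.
after link 1: o_1 = (-2.5000, 4.3301, 4.0000)
after link 2: o_2 = (-2.5000, 4.3301, 6.0000)

-2.500 4.330 6.000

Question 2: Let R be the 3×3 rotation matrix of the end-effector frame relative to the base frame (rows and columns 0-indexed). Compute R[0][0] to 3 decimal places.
End-effector x-axis (col 0 of R) = (0.9659,-0.2588,0.0000)
R[0][0] = 0.9659

0.966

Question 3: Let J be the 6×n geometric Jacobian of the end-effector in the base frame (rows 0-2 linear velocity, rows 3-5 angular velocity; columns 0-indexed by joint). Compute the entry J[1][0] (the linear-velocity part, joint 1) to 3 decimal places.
axis z_0 = ẑ; lever o_n−o_0 = (-2.5000,4.3301,6.0000)
cross product → J_v[:, 0] = (-4.3301,-2.5000,0.0000)
J_ω[:, 0] = z_0
entry J[1][0] = -2.5000

-2.500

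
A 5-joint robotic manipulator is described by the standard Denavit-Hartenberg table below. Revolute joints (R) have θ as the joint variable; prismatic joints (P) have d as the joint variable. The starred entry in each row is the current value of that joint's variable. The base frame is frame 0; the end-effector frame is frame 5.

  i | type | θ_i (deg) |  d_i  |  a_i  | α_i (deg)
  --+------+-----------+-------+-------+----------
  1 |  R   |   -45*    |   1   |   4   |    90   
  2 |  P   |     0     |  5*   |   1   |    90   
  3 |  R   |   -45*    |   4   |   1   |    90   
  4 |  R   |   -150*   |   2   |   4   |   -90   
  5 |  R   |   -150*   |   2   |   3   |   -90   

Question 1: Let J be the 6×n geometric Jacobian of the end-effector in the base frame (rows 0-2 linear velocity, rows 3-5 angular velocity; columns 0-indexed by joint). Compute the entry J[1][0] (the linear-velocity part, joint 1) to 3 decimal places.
axis z_0 = ẑ; lever o_n−o_0 = (0.7859,-3.5711,-0.5670)
cross product → J_v[:, 0] = (3.5711,0.7859,-0.0000)
J_ω[:, 0] = z_0
entry J[1][0] = 0.7859

0.786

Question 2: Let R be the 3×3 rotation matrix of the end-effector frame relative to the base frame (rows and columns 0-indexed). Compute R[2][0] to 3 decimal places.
End-effector x-axis (col 0 of R) = (0.7500,0.5000,-0.4330)
R[2][0] = -0.4330

-0.433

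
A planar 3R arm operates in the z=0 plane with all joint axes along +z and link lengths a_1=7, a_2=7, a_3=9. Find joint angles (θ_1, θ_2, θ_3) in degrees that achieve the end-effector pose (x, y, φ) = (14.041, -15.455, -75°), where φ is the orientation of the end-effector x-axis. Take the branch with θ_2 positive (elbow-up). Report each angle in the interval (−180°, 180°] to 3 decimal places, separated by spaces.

-44.993 29.986 -59.993

wrist centre = target − a_3·(cos φ, sin φ) = (11.7116, -6.7617)
cos θ_2 = (182.8824−7²−7²)/(2·7·7) = 0.8661; θ_2 = 29.9861° (elbow-up)
β = atan2(-6.7617,11.7116) = -29.9998°; ψ = atan2(3.4985,13.0630) = 14.9930°
θ_1 = β − ψ = -44.9929°
θ_3 = φ − θ_1 − θ_2 = -59.9932° (wrapped to (-180°,180°])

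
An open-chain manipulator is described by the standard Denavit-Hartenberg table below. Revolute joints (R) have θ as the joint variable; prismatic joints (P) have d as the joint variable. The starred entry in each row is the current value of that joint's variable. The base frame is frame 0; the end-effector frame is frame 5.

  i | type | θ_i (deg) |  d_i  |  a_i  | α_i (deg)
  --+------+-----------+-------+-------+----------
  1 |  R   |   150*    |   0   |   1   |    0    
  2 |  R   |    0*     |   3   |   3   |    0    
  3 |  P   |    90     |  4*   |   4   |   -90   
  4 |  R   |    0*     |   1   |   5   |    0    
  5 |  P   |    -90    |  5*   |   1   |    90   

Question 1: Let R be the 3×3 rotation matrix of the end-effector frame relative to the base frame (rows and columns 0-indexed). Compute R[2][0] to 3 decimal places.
1.000

End-effector x-axis (col 0 of R) = (-0.0000,-0.0000,1.0000)
R[2][0] = 1.0000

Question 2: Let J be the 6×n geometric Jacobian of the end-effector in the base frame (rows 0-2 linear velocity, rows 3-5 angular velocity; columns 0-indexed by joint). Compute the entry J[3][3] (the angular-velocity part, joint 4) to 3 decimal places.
axis z_3 = (0.8660,-0.5000,0.0000); lever o_n−o_3 = (2.6962,-7.3301,1.0000)
cross product → J_v[:, 3] = (-0.5000,-0.8660,-5.0000)
J_ω[:, 3] = z_3
entry J[3][3] = 0.8660

0.866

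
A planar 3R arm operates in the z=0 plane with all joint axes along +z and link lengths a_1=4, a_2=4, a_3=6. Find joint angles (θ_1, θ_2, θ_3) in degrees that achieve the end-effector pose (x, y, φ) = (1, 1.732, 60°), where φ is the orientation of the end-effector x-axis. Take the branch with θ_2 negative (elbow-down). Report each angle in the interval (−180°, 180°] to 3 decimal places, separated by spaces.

wrist centre = target − a_3·(cos φ, sin φ) = (-2.0000, -3.4642)
cos θ_2 = (16.0004−4²−4²)/(2·4·4) = -0.5000; θ_2 = -119.9993° (elbow-down)
β = atan2(-3.4642,-2.0000) = -119.9996°; ψ = atan2(-3.4641,2.0000) = -59.9996°
θ_1 = β − ψ = -60.0000°
θ_3 = φ − θ_1 − θ_2 = -120.0007° (wrapped to (-180°,180°])

-60.000 -119.999 -120.001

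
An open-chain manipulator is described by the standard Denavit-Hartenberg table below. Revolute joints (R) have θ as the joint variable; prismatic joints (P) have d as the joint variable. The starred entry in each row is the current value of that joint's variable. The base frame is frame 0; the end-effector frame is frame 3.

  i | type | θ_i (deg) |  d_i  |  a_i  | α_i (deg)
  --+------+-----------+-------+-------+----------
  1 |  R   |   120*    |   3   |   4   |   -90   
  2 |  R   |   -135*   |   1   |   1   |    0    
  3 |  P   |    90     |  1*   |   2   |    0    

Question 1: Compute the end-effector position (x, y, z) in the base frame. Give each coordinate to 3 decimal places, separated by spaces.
-4.086 3.076 5.121

after link 1: o_1 = (-2.0000, 3.4641, 3.0000)
after link 2: o_2 = (-2.5125, 2.3517, 3.7071)
after link 3: o_3 = (-4.0856, 3.0765, 5.1213)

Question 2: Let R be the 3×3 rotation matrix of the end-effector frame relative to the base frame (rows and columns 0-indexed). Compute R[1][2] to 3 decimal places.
-0.500

End-effector z-axis (col 2 of R) = (-0.8660,-0.5000,0.0000)
R[1][2] = -0.5000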